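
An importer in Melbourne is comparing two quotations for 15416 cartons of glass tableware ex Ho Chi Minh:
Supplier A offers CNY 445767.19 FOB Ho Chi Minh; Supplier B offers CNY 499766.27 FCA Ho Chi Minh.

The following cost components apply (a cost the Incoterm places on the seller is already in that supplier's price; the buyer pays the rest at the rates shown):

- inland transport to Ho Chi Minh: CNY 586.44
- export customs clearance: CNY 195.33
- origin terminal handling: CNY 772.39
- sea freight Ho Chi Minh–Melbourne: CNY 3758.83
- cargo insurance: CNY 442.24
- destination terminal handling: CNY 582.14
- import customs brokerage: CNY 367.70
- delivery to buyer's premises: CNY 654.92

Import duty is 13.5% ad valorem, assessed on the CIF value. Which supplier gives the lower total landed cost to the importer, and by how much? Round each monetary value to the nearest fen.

Supplier A is cheaper by CNY 62165.61

Supplier A (FOB):
CIF value = FOB price + freight + insurance = 445767.19 + 3758.83 + 442.24 = 449968.26
Import duty = 449968.26 × 13.5% = 60745.72
Buyer bears (A): 3758.83 + 442.24 + 582.14 + 367.70 + 654.92 = 5805.83
Landed cost (A) = invoice 445767.19 + 5805.83 + duty 60745.72 = 512318.74
Supplier B (FCA):
CIF value = FCA price + origin terminal + freight + insurance = 499766.27 + 772.39 + 3758.83 + 442.24 = 504739.73
Import duty = 504739.73 × 13.5% = 68139.86
Buyer bears (B): 772.39 + 3758.83 + 442.24 + 582.14 + 367.70 + 654.92 = 6578.22
Landed cost (B) = invoice 499766.27 + 6578.22 + duty 68139.86 = 574484.35
Difference = |512318.74 − 574484.35| = 62165.61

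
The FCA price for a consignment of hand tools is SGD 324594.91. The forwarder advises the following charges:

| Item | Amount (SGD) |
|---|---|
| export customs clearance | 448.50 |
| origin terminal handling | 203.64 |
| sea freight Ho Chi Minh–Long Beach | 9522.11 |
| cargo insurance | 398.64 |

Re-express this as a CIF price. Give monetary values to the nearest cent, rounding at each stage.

Not relevant to the conversion: export clearance — on the seller under both FCA and CIF; already in the FCA price and stays in the CIF price.
From FCA to CIF, the seller additionally bears: origin terminal, freight, insurance.
CIF price = 324594.91 + 203.64 + 9522.11 + 398.64 = 334719.30

CIF price: SGD 334719.30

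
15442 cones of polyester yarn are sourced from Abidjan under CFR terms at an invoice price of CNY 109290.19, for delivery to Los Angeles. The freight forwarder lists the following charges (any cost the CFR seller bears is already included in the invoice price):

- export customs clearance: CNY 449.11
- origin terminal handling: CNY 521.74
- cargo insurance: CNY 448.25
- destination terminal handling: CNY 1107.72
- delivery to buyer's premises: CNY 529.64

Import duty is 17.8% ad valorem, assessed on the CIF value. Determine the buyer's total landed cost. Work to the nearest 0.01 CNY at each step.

CFR: the seller pays costs through ocean freight to the destination port, but not insurance.
Already in the invoice (seller's account under CFR): export clearance, origin terminal — exclude.
CIF value = CFR price + insurance = 109290.19 + 448.25 = 109738.44
Import duty = 109738.44 × 17.8% = 19533.44
Buyer bears: insurance 448.25 + destination terminal 1107.72 + delivery 529.64 + duty 19533.44 = 21619.05
Landed cost = invoice 109290.19 + 21619.05 = 130909.24

Total landed cost: CNY 130909.24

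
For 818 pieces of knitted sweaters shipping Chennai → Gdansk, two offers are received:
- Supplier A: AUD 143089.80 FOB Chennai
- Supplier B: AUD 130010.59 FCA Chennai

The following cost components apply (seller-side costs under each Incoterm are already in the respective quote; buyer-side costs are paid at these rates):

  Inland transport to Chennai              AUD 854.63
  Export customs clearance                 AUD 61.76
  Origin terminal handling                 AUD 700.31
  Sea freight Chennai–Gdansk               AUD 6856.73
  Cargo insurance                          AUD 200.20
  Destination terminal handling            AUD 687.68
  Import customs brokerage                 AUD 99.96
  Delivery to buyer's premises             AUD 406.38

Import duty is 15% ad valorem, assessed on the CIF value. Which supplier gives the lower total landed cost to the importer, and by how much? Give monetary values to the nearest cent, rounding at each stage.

Supplier B is cheaper by AUD 14235.74

Supplier A (FOB):
CIF value = FOB price + freight + insurance = 143089.80 + 6856.73 + 200.20 = 150146.73
Import duty = 150146.73 × 15% = 22522.01
Buyer bears (A): 6856.73 + 200.20 + 687.68 + 99.96 + 406.38 = 8250.95
Landed cost (A) = invoice 143089.80 + 8250.95 + duty 22522.01 = 173862.76
Supplier B (FCA):
CIF value = FCA price + origin terminal + freight + insurance = 130010.59 + 700.31 + 6856.73 + 200.20 = 137767.83
Import duty = 137767.83 × 15% = 20665.17
Buyer bears (B): 700.31 + 6856.73 + 200.20 + 687.68 + 99.96 + 406.38 = 8951.26
Landed cost (B) = invoice 130010.59 + 8951.26 + duty 20665.17 = 159627.02
Difference = |173862.76 − 159627.02| = 14235.74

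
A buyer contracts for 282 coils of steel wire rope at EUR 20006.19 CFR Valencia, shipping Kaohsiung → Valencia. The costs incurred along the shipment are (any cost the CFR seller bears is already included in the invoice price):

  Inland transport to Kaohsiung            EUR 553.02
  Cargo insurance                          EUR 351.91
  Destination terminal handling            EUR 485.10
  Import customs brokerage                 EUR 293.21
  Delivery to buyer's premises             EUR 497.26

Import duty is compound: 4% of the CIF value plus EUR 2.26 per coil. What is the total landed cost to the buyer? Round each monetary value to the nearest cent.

CFR: the seller pays costs through ocean freight to the destination port, but not insurance.
Already in the invoice (seller's account under CFR): inland to port — exclude.
CIF value = CFR price + insurance = 20006.19 + 351.91 = 20358.10
Ad valorem component: 20358.10 × 4% = 814.32
Specific component: 282 × 2.26 = 637.32
Import duty = 814.32 + 637.32 = 1451.64
Buyer bears: insurance 351.91 + destination terminal 485.10 + brokerage 293.21 + delivery 497.26 + duty 1451.64 = 3079.12
Landed cost = invoice 20006.19 + 3079.12 = 23085.31

Total landed cost: EUR 23085.31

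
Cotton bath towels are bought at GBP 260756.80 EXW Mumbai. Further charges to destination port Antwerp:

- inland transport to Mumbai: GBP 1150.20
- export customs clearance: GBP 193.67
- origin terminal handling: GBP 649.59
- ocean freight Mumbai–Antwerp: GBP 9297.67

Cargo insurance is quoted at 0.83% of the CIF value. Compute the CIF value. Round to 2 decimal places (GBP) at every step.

CIF value: GBP 274324.83

Let C be the CIF value. C = EXW price + pre-shipment costs + freight + 0.83% × C
C − 0.83% × C = 260756.80 + 1150.20 + 193.67 + 649.59 + 9297.67
0.9917 × C = 272047.93
C = 272047.93 / 0.9917 = 274324.83
Insurance premium = 0.83% × 274324.83 = 2276.90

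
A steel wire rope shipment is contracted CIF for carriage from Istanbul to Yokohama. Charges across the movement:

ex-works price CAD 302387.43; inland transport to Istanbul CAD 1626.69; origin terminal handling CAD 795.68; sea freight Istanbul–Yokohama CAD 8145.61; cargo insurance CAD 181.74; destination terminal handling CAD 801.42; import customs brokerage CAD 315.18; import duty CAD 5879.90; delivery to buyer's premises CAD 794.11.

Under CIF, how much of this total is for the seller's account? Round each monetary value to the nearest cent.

CIF: the seller pays costs through ocean freight and marine insurance to the destination port.
Seller's account: goods 302387.43 + inland to port 1626.69 + origin terminal 795.68 + freight 8145.61 + insurance 181.74 = 313137.15
Buyer's account: destination terminal 801.42 + brokerage 315.18 + duty 5879.90 + delivery 794.11 = 7790.61

Seller's account: CAD 313137.15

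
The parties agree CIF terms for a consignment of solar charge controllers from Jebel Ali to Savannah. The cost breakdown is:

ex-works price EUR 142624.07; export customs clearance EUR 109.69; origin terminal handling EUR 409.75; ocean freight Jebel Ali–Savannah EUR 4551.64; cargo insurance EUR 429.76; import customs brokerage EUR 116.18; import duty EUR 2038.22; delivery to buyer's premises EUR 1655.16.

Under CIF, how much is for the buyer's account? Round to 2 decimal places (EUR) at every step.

CIF: the seller pays costs through ocean freight and marine insurance to the destination port.
Seller's account: goods 142624.07 + export clearance 109.69 + origin terminal 409.75 + freight 4551.64 + insurance 429.76 = 148124.91
Buyer's account: brokerage 116.18 + duty 2038.22 + delivery 1655.16 = 3809.56

Buyer's account: EUR 3809.56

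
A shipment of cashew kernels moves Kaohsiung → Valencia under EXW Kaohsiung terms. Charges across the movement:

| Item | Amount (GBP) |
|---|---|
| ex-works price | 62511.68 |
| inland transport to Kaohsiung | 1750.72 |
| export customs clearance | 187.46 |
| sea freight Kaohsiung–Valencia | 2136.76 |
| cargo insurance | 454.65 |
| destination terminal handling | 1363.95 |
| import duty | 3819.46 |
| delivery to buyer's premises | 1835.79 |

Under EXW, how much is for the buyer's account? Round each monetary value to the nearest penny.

Buyer's account: GBP 11548.79

EXW: the seller makes goods available at their premises; the buyer bears all onward costs.
Seller's account: goods 62511.68 = 62511.68
Buyer's account: inland to port 1750.72 + export clearance 187.46 + freight 2136.76 + insurance 454.65 + destination terminal 1363.95 + duty 3819.46 + delivery 1835.79 = 11548.79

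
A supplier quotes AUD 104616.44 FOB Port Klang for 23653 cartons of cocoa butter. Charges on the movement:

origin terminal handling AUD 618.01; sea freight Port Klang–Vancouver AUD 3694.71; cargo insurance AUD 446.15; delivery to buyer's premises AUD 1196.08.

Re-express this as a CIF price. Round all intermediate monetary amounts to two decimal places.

CIF price: AUD 108757.30

Not relevant to the conversion: origin terminal — on the seller under both FOB and CIF; already in the FOB price and stays in the CIF price. delivery — on the buyer under both terms; not part of either seller's price.
From FOB to CIF, the seller additionally bears: freight, insurance.
CIF price = 104616.44 + 3694.71 + 446.15 = 108757.30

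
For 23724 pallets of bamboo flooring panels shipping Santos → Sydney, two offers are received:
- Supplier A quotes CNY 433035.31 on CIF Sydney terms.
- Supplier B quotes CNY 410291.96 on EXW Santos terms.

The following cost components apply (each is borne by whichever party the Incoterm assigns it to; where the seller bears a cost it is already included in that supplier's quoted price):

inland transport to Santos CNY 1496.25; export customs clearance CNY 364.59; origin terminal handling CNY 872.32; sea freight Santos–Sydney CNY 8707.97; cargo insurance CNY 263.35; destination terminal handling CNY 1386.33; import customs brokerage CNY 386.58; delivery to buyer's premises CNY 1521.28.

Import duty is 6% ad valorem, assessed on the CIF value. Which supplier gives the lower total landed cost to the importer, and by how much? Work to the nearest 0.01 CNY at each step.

Supplier A (CIF):
The CIF price already equals the CIF value: 433035.31
Import duty = 433035.31 × 6% = 25982.12
Buyer bears (A): 1386.33 + 386.58 + 1521.28 = 3294.19
Landed cost (A) = invoice 433035.31 + 3294.19 + duty 25982.12 = 462311.62
Supplier B (EXW):
CIF value = EXW price + inland to port + export clearance + origin terminal + freight + insurance = 410291.96 + 1496.25 + 364.59 + 872.32 + 8707.97 + 263.35 = 421996.44
Import duty = 421996.44 × 6% = 25319.79
Buyer bears (B): 1496.25 + 364.59 + 872.32 + 8707.97 + 263.35 + 1386.33 + 386.58 + 1521.28 = 14998.67
Landed cost (B) = invoice 410291.96 + 14998.67 + duty 25319.79 = 450610.42
Difference = |462311.62 − 450610.42| = 11701.20

Supplier B is cheaper by CNY 11701.20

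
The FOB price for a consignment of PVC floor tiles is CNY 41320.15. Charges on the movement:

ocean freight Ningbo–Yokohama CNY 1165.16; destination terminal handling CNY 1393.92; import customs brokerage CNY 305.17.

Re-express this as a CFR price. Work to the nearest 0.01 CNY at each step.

CFR price: CNY 42485.31

Not relevant to the conversion: destination terminal, brokerage — on the buyer under both terms; not part of either seller's price.
From FOB to CFR, the seller additionally bears: freight.
CFR price = 41320.15 + 1165.16 = 42485.31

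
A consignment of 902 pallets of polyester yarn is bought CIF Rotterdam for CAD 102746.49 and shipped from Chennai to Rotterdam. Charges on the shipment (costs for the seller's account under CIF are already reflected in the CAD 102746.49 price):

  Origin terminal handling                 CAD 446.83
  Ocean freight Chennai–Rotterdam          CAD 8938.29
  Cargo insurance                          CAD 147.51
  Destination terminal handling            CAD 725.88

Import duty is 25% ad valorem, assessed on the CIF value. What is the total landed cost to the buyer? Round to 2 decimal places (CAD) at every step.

CIF: the seller pays costs through ocean freight and marine insurance to the destination port.
Already in the invoice (seller's account under CIF): origin terminal, freight, insurance — exclude.
The CIF price already equals the CIF value: 102746.49
Import duty = 102746.49 × 25% = 25686.62
Buyer bears: destination terminal 725.88 + duty 25686.62 = 26412.50
Landed cost = invoice 102746.49 + 26412.50 = 129158.99

Total landed cost: CAD 129158.99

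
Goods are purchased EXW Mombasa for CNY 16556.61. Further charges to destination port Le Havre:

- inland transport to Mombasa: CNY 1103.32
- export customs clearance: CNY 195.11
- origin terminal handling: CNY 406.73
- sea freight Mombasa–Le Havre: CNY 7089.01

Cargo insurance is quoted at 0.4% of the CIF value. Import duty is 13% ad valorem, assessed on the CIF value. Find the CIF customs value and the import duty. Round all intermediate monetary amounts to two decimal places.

Let C be the CIF value. C = EXW price + pre-shipment costs + freight + 0.4% × C
C − 0.4% × C = 16556.61 + 1103.32 + 195.11 + 406.73 + 7089.01
0.996 × C = 25350.78
C = 25350.78 / 0.996 = 25452.59
Insurance premium = 0.4% × 25452.59 = 101.81
Import duty = 25452.59 × 13% = 3308.84

CIF value: CNY 25452.59; import duty: CNY 3308.84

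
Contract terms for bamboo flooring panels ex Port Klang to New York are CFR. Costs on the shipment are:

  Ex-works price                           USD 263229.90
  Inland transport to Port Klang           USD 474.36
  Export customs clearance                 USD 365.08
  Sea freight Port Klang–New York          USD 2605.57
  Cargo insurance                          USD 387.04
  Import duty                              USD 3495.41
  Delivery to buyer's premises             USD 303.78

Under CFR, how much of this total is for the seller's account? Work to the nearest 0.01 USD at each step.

Seller's account: USD 266674.91

CFR: the seller pays costs through ocean freight to the destination port, but not insurance.
Seller's account: goods 263229.90 + inland to port 474.36 + export clearance 365.08 + freight 2605.57 = 266674.91
Buyer's account: insurance 387.04 + duty 3495.41 + delivery 303.78 = 4186.23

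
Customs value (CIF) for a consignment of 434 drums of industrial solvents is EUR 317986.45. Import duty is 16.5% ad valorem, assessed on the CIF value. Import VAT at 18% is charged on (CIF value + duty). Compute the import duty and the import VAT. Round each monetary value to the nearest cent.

Import duty = 317986.45 × 16.5% = 52467.76
VAT base = CIF + duty = 317986.45 + 52467.76 = 370454.21
Import VAT = 370454.21 × 18% = 66681.76

Import duty: EUR 52467.76; import VAT: EUR 66681.76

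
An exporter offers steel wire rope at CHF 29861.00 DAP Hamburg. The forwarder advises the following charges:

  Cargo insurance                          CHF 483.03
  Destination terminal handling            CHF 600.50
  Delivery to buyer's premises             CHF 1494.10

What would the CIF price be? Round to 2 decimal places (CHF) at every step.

CIF price: CHF 27766.40

Not relevant to the conversion: insurance — on the seller under both DAP and CIF; already in the DAP price and stays in the CIF price.
From DAP to CIF, the seller no longer bears: destination terminal, delivery.
CIF price = 29861.00 − 600.50 − 1494.10 = 27766.40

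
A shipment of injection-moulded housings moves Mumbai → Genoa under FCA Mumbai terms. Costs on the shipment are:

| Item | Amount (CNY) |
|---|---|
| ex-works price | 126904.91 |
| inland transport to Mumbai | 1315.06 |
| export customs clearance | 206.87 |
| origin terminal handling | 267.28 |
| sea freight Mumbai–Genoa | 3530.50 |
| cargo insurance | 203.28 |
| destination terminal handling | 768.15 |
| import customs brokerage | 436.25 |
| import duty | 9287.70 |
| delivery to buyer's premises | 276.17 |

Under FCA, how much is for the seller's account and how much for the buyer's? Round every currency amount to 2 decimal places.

FCA: the seller delivers export-cleared goods to the carrier; the buyer bears costs from that point.
Seller's account: goods 126904.91 + inland to port 1315.06 + export clearance 206.87 = 128426.84
Buyer's account: origin terminal 267.28 + freight 3530.50 + insurance 203.28 + destination terminal 768.15 + brokerage 436.25 + duty 9287.70 + delivery 276.17 = 14769.33

Seller: CNY 128426.84; buyer: CNY 14769.33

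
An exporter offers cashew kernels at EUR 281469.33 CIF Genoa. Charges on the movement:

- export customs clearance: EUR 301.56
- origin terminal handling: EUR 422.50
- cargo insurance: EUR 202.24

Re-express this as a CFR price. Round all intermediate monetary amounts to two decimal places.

CFR price: EUR 281267.09

Not relevant to the conversion: origin terminal, export clearance — on the seller under both CIF and CFR; already in the CIF price and stays in the CFR price.
From CIF to CFR, the seller no longer bears: insurance.
CFR price = 281469.33 − 202.24 = 281267.09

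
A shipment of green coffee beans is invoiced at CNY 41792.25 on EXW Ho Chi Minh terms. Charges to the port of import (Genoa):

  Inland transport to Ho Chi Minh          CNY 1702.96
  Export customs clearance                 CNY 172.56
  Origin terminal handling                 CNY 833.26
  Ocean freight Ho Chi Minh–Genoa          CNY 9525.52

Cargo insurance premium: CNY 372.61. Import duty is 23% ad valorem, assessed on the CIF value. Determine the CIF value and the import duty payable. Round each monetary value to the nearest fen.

CIF value: CNY 54399.16; import duty: CNY 12511.81

CIF = EXW price + pre-shipment costs + freight + insurance
CIF = 41792.25 + 1702.96 + 172.56 + 833.26 + 9525.52 + 372.61 = 54399.16
Import duty = 54399.16 × 23% = 12511.81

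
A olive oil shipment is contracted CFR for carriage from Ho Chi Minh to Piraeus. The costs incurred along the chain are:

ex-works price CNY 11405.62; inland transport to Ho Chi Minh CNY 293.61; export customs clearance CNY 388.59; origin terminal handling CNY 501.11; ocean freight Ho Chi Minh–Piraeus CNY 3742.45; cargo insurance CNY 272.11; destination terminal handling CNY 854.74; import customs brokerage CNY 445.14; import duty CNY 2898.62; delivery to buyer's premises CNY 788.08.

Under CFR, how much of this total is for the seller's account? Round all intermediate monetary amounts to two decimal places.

CFR: the seller pays costs through ocean freight to the destination port, but not insurance.
Seller's account: goods 11405.62 + inland to port 293.61 + export clearance 388.59 + origin terminal 501.11 + freight 3742.45 = 16331.38
Buyer's account: insurance 272.11 + destination terminal 854.74 + brokerage 445.14 + duty 2898.62 + delivery 788.08 = 5258.69

Seller's account: CNY 16331.38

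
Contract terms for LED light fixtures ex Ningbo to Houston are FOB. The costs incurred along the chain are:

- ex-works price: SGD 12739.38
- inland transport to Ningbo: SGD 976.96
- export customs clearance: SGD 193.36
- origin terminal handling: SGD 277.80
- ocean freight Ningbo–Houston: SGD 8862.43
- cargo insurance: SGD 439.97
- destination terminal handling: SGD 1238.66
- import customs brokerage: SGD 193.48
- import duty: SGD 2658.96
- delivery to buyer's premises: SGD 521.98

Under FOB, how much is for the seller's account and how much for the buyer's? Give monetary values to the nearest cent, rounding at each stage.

Seller: SGD 14187.50; buyer: SGD 13915.48

FOB: the seller bears costs until goods are on board at the origin port; the buyer bears freight, insurance and all costs thereafter.
Seller's account: goods 12739.38 + inland to port 976.96 + export clearance 193.36 + origin terminal 277.80 = 14187.50
Buyer's account: freight 8862.43 + insurance 439.97 + destination terminal 1238.66 + brokerage 193.48 + duty 2658.96 + delivery 521.98 = 13915.48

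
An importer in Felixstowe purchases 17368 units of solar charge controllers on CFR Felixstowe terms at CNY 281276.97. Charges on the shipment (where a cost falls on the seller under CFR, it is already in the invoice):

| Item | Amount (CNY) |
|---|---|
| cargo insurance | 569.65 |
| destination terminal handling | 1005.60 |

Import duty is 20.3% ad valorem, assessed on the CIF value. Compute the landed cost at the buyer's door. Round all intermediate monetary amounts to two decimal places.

CFR: the seller pays costs through ocean freight to the destination port, but not insurance.
CIF value = CFR price + insurance = 281276.97 + 569.65 = 281846.62
Import duty = 281846.62 × 20.3% = 57214.86
Buyer bears: insurance 569.65 + destination terminal 1005.60 + duty 57214.86 = 58790.11
Landed cost = invoice 281276.97 + 58790.11 = 340067.08

Total landed cost: CNY 340067.08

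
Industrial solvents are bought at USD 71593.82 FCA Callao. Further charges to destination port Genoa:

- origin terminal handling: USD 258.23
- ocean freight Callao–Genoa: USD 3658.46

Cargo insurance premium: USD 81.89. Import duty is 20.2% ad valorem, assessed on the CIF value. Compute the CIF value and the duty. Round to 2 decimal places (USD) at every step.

CIF value: USD 75592.40; import duty: USD 15269.66

CIF = FCA price + pre-shipment costs + freight + insurance
CIF = 71593.82 + 258.23 + 3658.46 + 81.89 = 75592.40
Import duty = 75592.40 × 20.2% = 15269.66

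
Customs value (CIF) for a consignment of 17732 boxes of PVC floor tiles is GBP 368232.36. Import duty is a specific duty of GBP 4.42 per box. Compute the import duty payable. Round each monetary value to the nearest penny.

Import duty: GBP 78375.44

Import duty = 17732 × 4.42 = 78375.44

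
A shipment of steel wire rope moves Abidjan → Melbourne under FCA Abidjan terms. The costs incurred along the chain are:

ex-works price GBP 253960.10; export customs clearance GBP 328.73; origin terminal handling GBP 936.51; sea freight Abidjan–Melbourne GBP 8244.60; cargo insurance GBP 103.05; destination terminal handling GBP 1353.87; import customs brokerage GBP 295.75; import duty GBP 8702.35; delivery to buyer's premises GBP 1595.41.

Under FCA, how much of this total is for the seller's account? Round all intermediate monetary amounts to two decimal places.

FCA: the seller delivers export-cleared goods to the carrier; the buyer bears costs from that point.
Seller's account: goods 253960.10 + export clearance 328.73 = 254288.83
Buyer's account: origin terminal 936.51 + freight 8244.60 + insurance 103.05 + destination terminal 1353.87 + brokerage 295.75 + duty 8702.35 + delivery 1595.41 = 21231.54

Seller's account: GBP 254288.83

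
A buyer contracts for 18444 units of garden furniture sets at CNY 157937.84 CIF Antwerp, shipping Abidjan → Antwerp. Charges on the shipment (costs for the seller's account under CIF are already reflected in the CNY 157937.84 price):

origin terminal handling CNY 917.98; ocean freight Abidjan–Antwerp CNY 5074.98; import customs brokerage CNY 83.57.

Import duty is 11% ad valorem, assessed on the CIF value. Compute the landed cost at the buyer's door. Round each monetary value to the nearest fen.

Total landed cost: CNY 175394.57

CIF: the seller pays costs through ocean freight and marine insurance to the destination port.
Already in the invoice (seller's account under CIF): origin terminal, freight — exclude.
The CIF price already equals the CIF value: 157937.84
Import duty = 157937.84 × 11% = 17373.16
Buyer bears: brokerage 83.57 + duty 17373.16 = 17456.73
Landed cost = invoice 157937.84 + 17456.73 = 175394.57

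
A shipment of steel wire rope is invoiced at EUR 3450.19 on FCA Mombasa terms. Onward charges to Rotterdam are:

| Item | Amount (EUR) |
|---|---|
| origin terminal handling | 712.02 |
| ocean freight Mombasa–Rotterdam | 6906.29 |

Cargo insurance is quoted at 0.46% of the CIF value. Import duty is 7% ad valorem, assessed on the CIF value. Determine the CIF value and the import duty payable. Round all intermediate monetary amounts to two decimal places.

CIF value: EUR 11119.65; import duty: EUR 778.38

Let C be the CIF value. C = FCA price + pre-shipment costs + freight + 0.46% × C
C − 0.46% × C = 3450.19 + 712.02 + 6906.29
0.9954 × C = 11068.50
C = 11068.50 / 0.9954 = 11119.65
Insurance premium = 0.46% × 11119.65 = 51.15
Import duty = 11119.65 × 7% = 778.38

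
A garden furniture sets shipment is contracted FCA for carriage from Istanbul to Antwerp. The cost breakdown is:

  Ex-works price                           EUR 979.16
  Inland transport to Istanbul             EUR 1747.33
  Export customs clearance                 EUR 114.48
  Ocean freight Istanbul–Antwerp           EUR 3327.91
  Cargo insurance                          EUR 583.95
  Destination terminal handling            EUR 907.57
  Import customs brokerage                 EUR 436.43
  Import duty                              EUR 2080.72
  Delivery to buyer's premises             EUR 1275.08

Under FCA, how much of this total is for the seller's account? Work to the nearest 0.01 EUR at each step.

FCA: the seller delivers export-cleared goods to the carrier; the buyer bears costs from that point.
Seller's account: goods 979.16 + inland to port 1747.33 + export clearance 114.48 = 2840.97
Buyer's account: freight 3327.91 + insurance 583.95 + destination terminal 907.57 + brokerage 436.43 + duty 2080.72 + delivery 1275.08 = 8611.66

Seller's account: EUR 2840.97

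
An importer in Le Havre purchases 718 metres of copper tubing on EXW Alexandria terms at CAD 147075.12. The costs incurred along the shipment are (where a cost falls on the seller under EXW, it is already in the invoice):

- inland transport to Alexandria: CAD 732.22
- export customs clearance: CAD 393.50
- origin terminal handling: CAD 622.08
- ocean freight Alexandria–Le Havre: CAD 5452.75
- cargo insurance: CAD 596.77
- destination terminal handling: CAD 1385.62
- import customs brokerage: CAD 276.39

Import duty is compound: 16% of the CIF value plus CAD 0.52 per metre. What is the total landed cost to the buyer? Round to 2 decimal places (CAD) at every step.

Total landed cost: CAD 181687.40

EXW: the seller makes goods available at their premises; the buyer bears all onward costs.
CIF value = EXW price + inland to port + export clearance + origin terminal + freight + insurance = 147075.12 + 732.22 + 393.50 + 622.08 + 5452.75 + 596.77 = 154872.44
Ad valorem component: 154872.44 × 16% = 24779.59
Specific component: 718 × 0.52 = 373.36
Import duty = 24779.59 + 373.36 = 25152.95
Buyer bears: inland to port 732.22 + export clearance 393.50 + origin terminal 622.08 + freight 5452.75 + insurance 596.77 + destination terminal 1385.62 + brokerage 276.39 + duty 25152.95 = 34612.28
Landed cost = invoice 147075.12 + 34612.28 = 181687.40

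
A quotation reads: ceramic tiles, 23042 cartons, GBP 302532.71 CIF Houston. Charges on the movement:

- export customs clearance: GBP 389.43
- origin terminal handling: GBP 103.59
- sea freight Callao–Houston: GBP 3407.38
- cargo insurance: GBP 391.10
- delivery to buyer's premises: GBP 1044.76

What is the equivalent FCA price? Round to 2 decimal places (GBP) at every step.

Not relevant to the conversion: export clearance — on the seller under both CIF and FCA; already in the CIF price and stays in the FCA price. delivery — on the buyer under both terms; not part of either seller's price.
From CIF to FCA, the seller no longer bears: origin terminal, freight, insurance.
FCA price = 302532.71 − 103.59 − 3407.38 − 391.10 = 298630.64

FCA price: GBP 298630.64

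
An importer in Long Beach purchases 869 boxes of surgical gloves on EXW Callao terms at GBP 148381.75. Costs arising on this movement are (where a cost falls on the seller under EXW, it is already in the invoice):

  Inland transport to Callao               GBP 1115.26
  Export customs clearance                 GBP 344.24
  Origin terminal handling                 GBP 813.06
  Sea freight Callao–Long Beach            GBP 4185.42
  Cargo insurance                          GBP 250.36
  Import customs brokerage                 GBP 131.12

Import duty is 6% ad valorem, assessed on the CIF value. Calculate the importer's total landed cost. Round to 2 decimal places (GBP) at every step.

Total landed cost: GBP 164526.62

EXW: the seller makes goods available at their premises; the buyer bears all onward costs.
CIF value = EXW price + inland to port + export clearance + origin terminal + freight + insurance = 148381.75 + 1115.26 + 344.24 + 813.06 + 4185.42 + 250.36 = 155090.09
Import duty = 155090.09 × 6% = 9305.41
Buyer bears: inland to port 1115.26 + export clearance 344.24 + origin terminal 813.06 + freight 4185.42 + insurance 250.36 + brokerage 131.12 + duty 9305.41 = 16144.87
Landed cost = invoice 148381.75 + 16144.87 = 164526.62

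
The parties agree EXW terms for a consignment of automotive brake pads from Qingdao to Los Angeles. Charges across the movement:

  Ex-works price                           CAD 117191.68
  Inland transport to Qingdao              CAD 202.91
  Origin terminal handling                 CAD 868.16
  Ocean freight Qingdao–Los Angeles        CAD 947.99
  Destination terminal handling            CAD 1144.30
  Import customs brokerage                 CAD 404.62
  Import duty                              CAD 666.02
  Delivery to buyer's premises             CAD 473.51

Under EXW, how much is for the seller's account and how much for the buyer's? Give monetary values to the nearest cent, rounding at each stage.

EXW: the seller makes goods available at their premises; the buyer bears all onward costs.
Seller's account: goods 117191.68 = 117191.68
Buyer's account: inland to port 202.91 + origin terminal 868.16 + freight 947.99 + destination terminal 1144.30 + brokerage 404.62 + duty 666.02 + delivery 473.51 = 4707.51

Seller: CAD 117191.68; buyer: CAD 4707.51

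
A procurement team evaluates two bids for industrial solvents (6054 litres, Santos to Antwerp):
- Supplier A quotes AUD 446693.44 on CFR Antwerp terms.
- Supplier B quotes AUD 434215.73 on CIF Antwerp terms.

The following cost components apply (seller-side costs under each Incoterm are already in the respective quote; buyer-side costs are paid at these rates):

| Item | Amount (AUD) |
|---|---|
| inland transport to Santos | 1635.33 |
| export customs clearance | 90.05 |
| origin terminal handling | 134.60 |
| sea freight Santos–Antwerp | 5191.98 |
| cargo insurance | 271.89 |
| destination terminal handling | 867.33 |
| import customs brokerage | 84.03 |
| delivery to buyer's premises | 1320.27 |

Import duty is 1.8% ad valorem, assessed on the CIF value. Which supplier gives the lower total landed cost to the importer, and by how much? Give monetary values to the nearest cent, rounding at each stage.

Supplier B is cheaper by AUD 12979.10

Supplier A (CFR):
CIF value = CFR price + insurance = 446693.44 + 271.89 = 446965.33
Import duty = 446965.33 × 1.8% = 8045.38
Buyer bears (A): 271.89 + 867.33 + 84.03 + 1320.27 = 2543.52
Landed cost (A) = invoice 446693.44 + 2543.52 + duty 8045.38 = 457282.34
Supplier B (CIF):
The CIF price already equals the CIF value: 434215.73
Import duty = 434215.73 × 1.8% = 7815.88
Buyer bears (B): 867.33 + 84.03 + 1320.27 = 2271.63
Landed cost (B) = invoice 434215.73 + 2271.63 + duty 7815.88 = 444303.24
Difference = |457282.34 − 444303.24| = 12979.10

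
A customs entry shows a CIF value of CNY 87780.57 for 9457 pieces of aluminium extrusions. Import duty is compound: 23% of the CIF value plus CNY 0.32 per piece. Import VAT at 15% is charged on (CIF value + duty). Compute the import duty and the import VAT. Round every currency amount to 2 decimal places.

Ad valorem component: 87780.57 × 23% = 20189.53
Specific component: 9457 × 0.32 = 3026.24
Import duty = 20189.53 + 3026.24 = 23215.77
VAT base = CIF + duty = 87780.57 + 23215.77 = 110996.34
Import VAT = 110996.34 × 15% = 16649.45

Import duty: CNY 23215.77; import VAT: CNY 16649.45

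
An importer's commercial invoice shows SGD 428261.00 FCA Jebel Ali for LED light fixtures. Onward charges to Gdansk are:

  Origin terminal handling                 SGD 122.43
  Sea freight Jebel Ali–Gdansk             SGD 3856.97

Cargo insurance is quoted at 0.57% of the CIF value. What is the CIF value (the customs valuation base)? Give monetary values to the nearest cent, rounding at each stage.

CIF value: SGD 434718.29

Let C be the CIF value. C = FCA price + pre-shipment costs + freight + 0.57% × C
C − 0.57% × C = 428261.00 + 122.43 + 3856.97
0.9943 × C = 432240.40
C = 432240.40 / 0.9943 = 434718.29
Insurance premium = 0.57% × 434718.29 = 2477.89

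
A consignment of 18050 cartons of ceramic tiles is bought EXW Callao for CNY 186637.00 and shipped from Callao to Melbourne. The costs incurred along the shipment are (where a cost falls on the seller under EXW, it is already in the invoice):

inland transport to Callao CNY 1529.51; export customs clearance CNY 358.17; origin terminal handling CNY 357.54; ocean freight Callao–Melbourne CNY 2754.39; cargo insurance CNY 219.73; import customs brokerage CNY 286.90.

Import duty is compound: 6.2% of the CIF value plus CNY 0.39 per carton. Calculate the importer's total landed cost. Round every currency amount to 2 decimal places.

EXW: the seller makes goods available at their premises; the buyer bears all onward costs.
CIF value = EXW price + inland to port + export clearance + origin terminal + freight + insurance = 186637.00 + 1529.51 + 358.17 + 357.54 + 2754.39 + 219.73 = 191856.34
Ad valorem component: 191856.34 × 6.2% = 11895.09
Specific component: 18050 × 0.39 = 7039.50
Import duty = 11895.09 + 7039.50 = 18934.59
Buyer bears: inland to port 1529.51 + export clearance 358.17 + origin terminal 357.54 + freight 2754.39 + insurance 219.73 + brokerage 286.90 + duty 18934.59 = 24440.83
Landed cost = invoice 186637.00 + 24440.83 = 211077.83

Total landed cost: CNY 211077.83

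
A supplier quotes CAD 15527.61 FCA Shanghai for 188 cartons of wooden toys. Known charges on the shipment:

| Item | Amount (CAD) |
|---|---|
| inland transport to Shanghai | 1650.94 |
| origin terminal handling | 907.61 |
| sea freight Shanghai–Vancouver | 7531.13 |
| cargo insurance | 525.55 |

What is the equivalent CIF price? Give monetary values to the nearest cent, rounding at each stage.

Not relevant to the conversion: inland to port — on the seller under both FCA and CIF; already in the FCA price and stays in the CIF price.
From FCA to CIF, the seller additionally bears: origin terminal, freight, insurance.
CIF price = 15527.61 + 907.61 + 7531.13 + 525.55 = 24491.90

CIF price: CAD 24491.90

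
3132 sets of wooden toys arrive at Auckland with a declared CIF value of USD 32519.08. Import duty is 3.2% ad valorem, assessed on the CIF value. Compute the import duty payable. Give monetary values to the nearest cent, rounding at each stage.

Import duty = 32519.08 × 3.2% = 1040.61

Import duty: USD 1040.61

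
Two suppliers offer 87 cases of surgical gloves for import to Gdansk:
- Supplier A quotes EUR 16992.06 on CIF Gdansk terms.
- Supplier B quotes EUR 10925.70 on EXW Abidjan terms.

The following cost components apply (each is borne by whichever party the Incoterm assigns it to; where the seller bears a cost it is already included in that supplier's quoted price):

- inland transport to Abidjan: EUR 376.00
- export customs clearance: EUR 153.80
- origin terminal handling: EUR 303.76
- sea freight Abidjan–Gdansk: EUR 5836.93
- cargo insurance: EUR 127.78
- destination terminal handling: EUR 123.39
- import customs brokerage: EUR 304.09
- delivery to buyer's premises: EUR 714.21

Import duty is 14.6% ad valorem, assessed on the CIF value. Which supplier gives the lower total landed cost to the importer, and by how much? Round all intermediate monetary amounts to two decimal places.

Supplier A is cheaper by EUR 838.77

Supplier A (CIF):
The CIF price already equals the CIF value: 16992.06
Import duty = 16992.06 × 14.6% = 2480.84
Buyer bears (A): 123.39 + 304.09 + 714.21 = 1141.69
Landed cost (A) = invoice 16992.06 + 1141.69 + duty 2480.84 = 20614.59
Supplier B (EXW):
CIF value = EXW price + inland to port + export clearance + origin terminal + freight + insurance = 10925.70 + 376.00 + 153.80 + 303.76 + 5836.93 + 127.78 = 17723.97
Import duty = 17723.97 × 14.6% = 2587.70
Buyer bears (B): 376.00 + 153.80 + 303.76 + 5836.93 + 127.78 + 123.39 + 304.09 + 714.21 = 7939.96
Landed cost (B) = invoice 10925.70 + 7939.96 + duty 2587.70 = 21453.36
Difference = |20614.59 − 21453.36| = 838.77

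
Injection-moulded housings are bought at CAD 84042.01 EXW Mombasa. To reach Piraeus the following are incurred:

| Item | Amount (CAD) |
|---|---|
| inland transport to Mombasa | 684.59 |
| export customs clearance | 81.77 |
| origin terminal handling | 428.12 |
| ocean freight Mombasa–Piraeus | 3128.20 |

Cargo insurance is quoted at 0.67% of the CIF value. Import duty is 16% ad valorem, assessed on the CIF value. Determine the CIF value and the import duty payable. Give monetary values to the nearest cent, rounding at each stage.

CIF value: CAD 88960.73; import duty: CAD 14233.72

Let C be the CIF value. C = EXW price + pre-shipment costs + freight + 0.67% × C
C − 0.67% × C = 84042.01 + 684.59 + 81.77 + 428.12 + 3128.20
0.9933 × C = 88364.69
C = 88364.69 / 0.9933 = 88960.73
Insurance premium = 0.67% × 88960.73 = 596.04
Import duty = 88960.73 × 16% = 14233.72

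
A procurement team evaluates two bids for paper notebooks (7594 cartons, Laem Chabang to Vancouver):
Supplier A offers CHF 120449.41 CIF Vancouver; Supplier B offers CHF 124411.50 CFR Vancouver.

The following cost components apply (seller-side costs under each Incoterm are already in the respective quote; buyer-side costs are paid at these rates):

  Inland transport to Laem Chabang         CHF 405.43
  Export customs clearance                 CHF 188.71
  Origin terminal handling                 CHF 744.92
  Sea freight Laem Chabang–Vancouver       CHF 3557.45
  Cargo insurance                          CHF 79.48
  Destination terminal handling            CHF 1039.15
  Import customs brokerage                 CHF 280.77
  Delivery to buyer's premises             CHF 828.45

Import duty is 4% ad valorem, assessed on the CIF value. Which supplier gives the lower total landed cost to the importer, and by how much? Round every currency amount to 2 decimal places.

Supplier A (CIF):
The CIF price already equals the CIF value: 120449.41
Import duty = 120449.41 × 4% = 4817.98
Buyer bears (A): 1039.15 + 280.77 + 828.45 = 2148.37
Landed cost (A) = invoice 120449.41 + 2148.37 + duty 4817.98 = 127415.76
Supplier B (CFR):
CIF value = CFR price + insurance = 124411.50 + 79.48 = 124490.98
Import duty = 124490.98 × 4% = 4979.64
Buyer bears (B): 79.48 + 1039.15 + 280.77 + 828.45 = 2227.85
Landed cost (B) = invoice 124411.50 + 2227.85 + duty 4979.64 = 131618.99
Difference = |127415.76 − 131618.99| = 4203.23

Supplier A is cheaper by CHF 4203.23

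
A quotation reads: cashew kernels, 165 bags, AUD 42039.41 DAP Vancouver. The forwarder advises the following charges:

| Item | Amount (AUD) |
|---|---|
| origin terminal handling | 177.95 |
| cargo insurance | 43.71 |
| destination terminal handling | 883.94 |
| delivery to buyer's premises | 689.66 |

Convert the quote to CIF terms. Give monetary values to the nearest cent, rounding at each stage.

CIF price: AUD 40465.81

Not relevant to the conversion: insurance, origin terminal — on the seller under both DAP and CIF; already in the DAP price and stays in the CIF price.
From DAP to CIF, the seller no longer bears: destination terminal, delivery.
CIF price = 42039.41 − 883.94 − 689.66 = 40465.81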